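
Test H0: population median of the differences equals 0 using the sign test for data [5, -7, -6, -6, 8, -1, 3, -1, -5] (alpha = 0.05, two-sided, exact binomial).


Step 1: Discard zero differences. Original n = 9; n_eff = number of nonzero differences = 9.
Nonzero differences (with sign): +5, -7, -6, -6, +8, -1, +3, -1, -5
Step 2: Count signs: positive = 3, negative = 6.
Step 3: Under H0: P(positive) = 0.5, so the number of positives S ~ Bin(9, 0.5).
Step 4: Two-sided exact p-value = sum of Bin(9,0.5) probabilities at or below the observed probability = 0.507812.
Step 5: alpha = 0.05. fail to reject H0.

n_eff = 9, pos = 3, neg = 6, p = 0.507812, fail to reject H0.


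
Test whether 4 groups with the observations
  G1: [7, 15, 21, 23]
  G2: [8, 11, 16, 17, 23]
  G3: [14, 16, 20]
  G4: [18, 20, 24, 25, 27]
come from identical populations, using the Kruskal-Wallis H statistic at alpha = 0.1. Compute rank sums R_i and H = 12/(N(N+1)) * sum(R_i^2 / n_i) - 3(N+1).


Step 1: Combine all N = 17 observations and assign midranks.
sorted (value, group, rank): (7,G1,1), (8,G2,2), (11,G2,3), (14,G3,4), (15,G1,5), (16,G2,6.5), (16,G3,6.5), (17,G2,8), (18,G4,9), (20,G3,10.5), (20,G4,10.5), (21,G1,12), (23,G1,13.5), (23,G2,13.5), (24,G4,15), (25,G4,16), (27,G4,17)
Step 2: Sum ranks within each group.
R_1 = 31.5 (n_1 = 4)
R_2 = 33 (n_2 = 5)
R_3 = 21 (n_3 = 3)
R_4 = 67.5 (n_4 = 5)
Step 3: H = 12/(N(N+1)) * sum(R_i^2/n_i) - 3(N+1)
     = 12/(17*18) * (31.5^2/4 + 33^2/5 + 21^2/3 + 67.5^2/5) - 3*18
     = 0.039216 * 1524.11 - 54
     = 5.769118.
Step 4: Ties present; correction factor C = 1 - 18/(17^3 - 17) = 0.996324. Corrected H = 5.769118 / 0.996324 = 5.790406.
Step 5: Under H0, H ~ chi^2(3); p-value = 0.122265.
Step 6: alpha = 0.1. fail to reject H0.

H = 5.7904, df = 3, p = 0.122265, fail to reject H0.


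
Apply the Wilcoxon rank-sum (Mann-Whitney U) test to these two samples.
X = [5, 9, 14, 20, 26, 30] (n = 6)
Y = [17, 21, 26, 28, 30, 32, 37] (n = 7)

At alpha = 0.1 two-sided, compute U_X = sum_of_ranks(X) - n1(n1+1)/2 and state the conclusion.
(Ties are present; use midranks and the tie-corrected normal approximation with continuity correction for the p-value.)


Step 1: Combine and sort all 13 observations; assign midranks.
sorted (value, group): (5,X), (9,X), (14,X), (17,Y), (20,X), (21,Y), (26,X), (26,Y), (28,Y), (30,X), (30,Y), (32,Y), (37,Y)
ranks: 5->1, 9->2, 14->3, 17->4, 20->5, 21->6, 26->7.5, 26->7.5, 28->9, 30->10.5, 30->10.5, 32->12, 37->13
Step 2: Rank sum for X: R1 = 1 + 2 + 3 + 5 + 7.5 + 10.5 = 29.
Step 3: U_X = R1 - n1(n1+1)/2 = 29 - 6*7/2 = 29 - 21 = 8.
       U_Y = n1*n2 - U_X = 42 - 8 = 34.
Step 4: Ties are present, so use the tie-corrected normal approximation (with continuity correction) for the p-value.
Step 5: p-value = 0.073351; compare to alpha = 0.1. reject H0.

U_X = 8, p = 0.073351, reject H0 at alpha = 0.1.


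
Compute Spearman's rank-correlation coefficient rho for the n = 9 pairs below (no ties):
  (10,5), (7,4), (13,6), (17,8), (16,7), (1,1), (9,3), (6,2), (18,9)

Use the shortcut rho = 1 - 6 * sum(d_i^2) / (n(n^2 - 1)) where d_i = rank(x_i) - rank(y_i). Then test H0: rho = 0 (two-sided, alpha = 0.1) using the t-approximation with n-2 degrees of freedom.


Step 1: Rank x and y separately (midranks; no ties here).
rank(x): 10->5, 7->3, 13->6, 17->8, 16->7, 1->1, 9->4, 6->2, 18->9
rank(y): 5->5, 4->4, 6->6, 8->8, 7->7, 1->1, 3->3, 2->2, 9->9
Step 2: d_i = R_x(i) - R_y(i); compute d_i^2.
  (5-5)^2=0, (3-4)^2=1, (6-6)^2=0, (8-8)^2=0, (7-7)^2=0, (1-1)^2=0, (4-3)^2=1, (2-2)^2=0, (9-9)^2=0
sum(d^2) = 2.
Step 3: rho = 1 - 6*2 / (9*(9^2 - 1)) = 1 - 12/720 = 0.983333.
Step 4: Under H0, t = rho * sqrt((n-2)/(1-rho^2)) = 14.3096 ~ t(7).
Step 5: Two-sided p-value from the t-distribution with 7 df = 0.000002.
Step 6: alpha = 0.1. reject H0.

rho = 0.9833, p = 0.000002, reject H0 at alpha = 0.1.


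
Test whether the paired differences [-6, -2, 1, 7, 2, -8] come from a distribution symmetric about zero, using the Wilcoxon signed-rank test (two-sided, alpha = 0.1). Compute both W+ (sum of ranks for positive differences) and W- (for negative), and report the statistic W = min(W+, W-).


Step 1: Drop any zero differences (none here) and take |d_i|.
|d| = [6, 2, 1, 7, 2, 8]
Step 2: Midrank |d_i| (ties get averaged ranks).
ranks: |6|->4, |2|->2.5, |1|->1, |7|->5, |2|->2.5, |8|->6
Step 3: Attach original signs; sum ranks with positive sign and with negative sign.
W+ = 1 + 5 + 2.5 = 8.5
W- = 4 + 2.5 + 6 = 12.5
(Check: W+ + W- = 21 should equal n(n+1)/2 = 21.)
Step 4: Test statistic W = min(W+, W-) = 8.5.
Step 5: Ties in |d|, so use the tie-corrected normal approximation.
        E[W] = n(n+1)/4 = 6*7/4 = 10.5.
        Tie groups: |d|=2 (t=2); sum(t^3 - t) = 6.
        Var[W] = n(n+1)(2n+1)/24 - sum(t^3-t)/48 = 546/24 - 6/48 = 22.625.
        z = (W - E[W]) / sqrt(Var[W]) = (8.5 - 10.5) / 4.7566 = -0.4205.
        Two-sided p = 2*Phi(z) = 0.674142.
Step 6: alpha = 0.1. fail to reject H0.

W+ = 8.5, W- = 12.5, W = min = 8.5, p = 0.674142, fail to reject H0.


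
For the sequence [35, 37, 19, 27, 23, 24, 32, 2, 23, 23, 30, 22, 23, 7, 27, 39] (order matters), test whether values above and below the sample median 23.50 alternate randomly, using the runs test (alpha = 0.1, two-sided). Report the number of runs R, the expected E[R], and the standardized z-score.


Step 1: Compute median = 23.50; label A = above, B = below.
Labels in order: AABABAABBBABBBAA  (n_A = 8, n_B = 8)
Step 2: Count runs R = 9.
Step 3: Under H0 (random ordering), E[R] = 2*n_A*n_B/(n_A+n_B) + 1 = 2*8*8/16 + 1 = 9.0000.
        Var[R] = 2*n_A*n_B*(2*n_A*n_B - n_A - n_B) / ((n_A+n_B)^2 * (n_A+n_B-1)) = 14336/3840 = 3.7333.
        SD[R] = 1.9322.
Step 4: R = E[R], so z = 0 with no continuity correction.
Step 5: Two-sided p-value via normal approximation = 2*(1 - Phi(|z|)) = 1.000000.
Step 6: alpha = 0.1. fail to reject H0.

R = 9, z = 0.0000, p = 1.000000, fail to reject H0.


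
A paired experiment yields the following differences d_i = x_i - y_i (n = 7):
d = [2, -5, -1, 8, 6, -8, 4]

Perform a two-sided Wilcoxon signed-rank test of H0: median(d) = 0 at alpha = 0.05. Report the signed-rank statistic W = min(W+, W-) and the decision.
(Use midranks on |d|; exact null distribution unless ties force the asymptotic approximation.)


Step 1: Drop any zero differences (none here) and take |d_i|.
|d| = [2, 5, 1, 8, 6, 8, 4]
Step 2: Midrank |d_i| (ties get averaged ranks).
ranks: |2|->2, |5|->4, |1|->1, |8|->6.5, |6|->5, |8|->6.5, |4|->3
Step 3: Attach original signs; sum ranks with positive sign and with negative sign.
W+ = 2 + 6.5 + 5 + 3 = 16.5
W- = 4 + 1 + 6.5 = 11.5
(Check: W+ + W- = 28 should equal n(n+1)/2 = 28.)
Step 4: Test statistic W = min(W+, W-) = 11.5.
Step 5: Ties in |d|, so use the tie-corrected normal approximation.
        E[W] = n(n+1)/4 = 7*8/4 = 14.
        Tie groups: |d|=8 (t=2); sum(t^3 - t) = 6.
        Var[W] = n(n+1)(2n+1)/24 - sum(t^3-t)/48 = 840/24 - 6/48 = 34.875.
        z = (W - E[W]) / sqrt(Var[W]) = (11.5 - 14) / 5.9055 = -0.4233.
        Two-sided p = 2*Phi(z) = 0.672052.
Step 6: alpha = 0.05. fail to reject H0.

W+ = 16.5, W- = 11.5, W = min = 11.5, p = 0.672052, fail to reject H0.


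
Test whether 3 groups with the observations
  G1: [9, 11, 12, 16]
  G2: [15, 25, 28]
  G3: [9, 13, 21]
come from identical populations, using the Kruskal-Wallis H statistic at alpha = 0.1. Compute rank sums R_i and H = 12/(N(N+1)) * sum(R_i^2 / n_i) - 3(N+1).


Step 1: Combine all N = 10 observations and assign midranks.
sorted (value, group, rank): (9,G1,1.5), (9,G3,1.5), (11,G1,3), (12,G1,4), (13,G3,5), (15,G2,6), (16,G1,7), (21,G3,8), (25,G2,9), (28,G2,10)
Step 2: Sum ranks within each group.
R_1 = 15.5 (n_1 = 4)
R_2 = 25 (n_2 = 3)
R_3 = 14.5 (n_3 = 3)
Step 3: H = 12/(N(N+1)) * sum(R_i^2/n_i) - 3(N+1)
     = 12/(10*11) * (15.5^2/4 + 25^2/3 + 14.5^2/3) - 3*11
     = 0.109091 * 338.479 - 33
     = 3.925000.
Step 4: Ties present; correction factor C = 1 - 6/(10^3 - 10) = 0.993939. Corrected H = 3.925000 / 0.993939 = 3.948933.
Step 5: Under H0, H ~ chi^2(2); p-value = 0.138835.
Step 6: alpha = 0.1. fail to reject H0.

H = 3.9489, df = 2, p = 0.138835, fail to reject H0.


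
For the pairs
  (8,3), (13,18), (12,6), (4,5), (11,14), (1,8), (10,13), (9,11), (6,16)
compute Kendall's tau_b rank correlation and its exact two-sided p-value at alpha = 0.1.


Step 1: Enumerate the 36 unordered pairs (i,j) with i<j and classify each by sign(x_j-x_i) * sign(y_j-y_i).
  (1,2):dx=+5,dy=+15->C; (1,3):dx=+4,dy=+3->C; (1,4):dx=-4,dy=+2->D; (1,5):dx=+3,dy=+11->C
  (1,6):dx=-7,dy=+5->D; (1,7):dx=+2,dy=+10->C; (1,8):dx=+1,dy=+8->C; (1,9):dx=-2,dy=+13->D
  (2,3):dx=-1,dy=-12->C; (2,4):dx=-9,dy=-13->C; (2,5):dx=-2,dy=-4->C; (2,6):dx=-12,dy=-10->C
  (2,7):dx=-3,dy=-5->C; (2,8):dx=-4,dy=-7->C; (2,9):dx=-7,dy=-2->C; (3,4):dx=-8,dy=-1->C
  (3,5):dx=-1,dy=+8->D; (3,6):dx=-11,dy=+2->D; (3,7):dx=-2,dy=+7->D; (3,8):dx=-3,dy=+5->D
  (3,9):dx=-6,dy=+10->D; (4,5):dx=+7,dy=+9->C; (4,6):dx=-3,dy=+3->D; (4,7):dx=+6,dy=+8->C
  (4,8):dx=+5,dy=+6->C; (4,9):dx=+2,dy=+11->C; (5,6):dx=-10,dy=-6->C; (5,7):dx=-1,dy=-1->C
  (5,8):dx=-2,dy=-3->C; (5,9):dx=-5,dy=+2->D; (6,7):dx=+9,dy=+5->C; (6,8):dx=+8,dy=+3->C
  (6,9):dx=+5,dy=+8->C; (7,8):dx=-1,dy=-2->C; (7,9):dx=-4,dy=+3->D; (8,9):dx=-3,dy=+5->D
Step 2: C = 24, D = 12, total pairs = 36.
Step 3: tau = (C - D)/(n(n-1)/2) = (24 - 12)/36 = 0.333333.
Step 4: Exact two-sided p-value (enumerate n! = 362880 permutations of y under H0): p = 0.259518.
Step 5: alpha = 0.1. fail to reject H0.

tau_b = 0.3333 (C=24, D=12), p = 0.259518, fail to reject H0.


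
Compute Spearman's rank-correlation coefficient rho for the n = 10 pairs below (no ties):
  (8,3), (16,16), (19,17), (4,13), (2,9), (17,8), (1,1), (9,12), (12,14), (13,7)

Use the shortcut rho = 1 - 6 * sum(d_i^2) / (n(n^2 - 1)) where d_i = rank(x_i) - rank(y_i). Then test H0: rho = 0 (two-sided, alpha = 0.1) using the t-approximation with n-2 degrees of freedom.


Step 1: Rank x and y separately (midranks; no ties here).
rank(x): 8->4, 16->8, 19->10, 4->3, 2->2, 17->9, 1->1, 9->5, 12->6, 13->7
rank(y): 3->2, 16->9, 17->10, 13->7, 9->5, 8->4, 1->1, 12->6, 14->8, 7->3
Step 2: d_i = R_x(i) - R_y(i); compute d_i^2.
  (4-2)^2=4, (8-9)^2=1, (10-10)^2=0, (3-7)^2=16, (2-5)^2=9, (9-4)^2=25, (1-1)^2=0, (5-6)^2=1, (6-8)^2=4, (7-3)^2=16
sum(d^2) = 76.
Step 3: rho = 1 - 6*76 / (10*(10^2 - 1)) = 1 - 456/990 = 0.539394.
Step 4: Under H0, t = rho * sqrt((n-2)/(1-rho^2)) = 1.8118 ~ t(8).
Step 5: Two-sided p-value from the t-distribution with 8 df = 0.107593.
Step 6: alpha = 0.1. fail to reject H0.

rho = 0.5394, p = 0.107593, fail to reject H0 at alpha = 0.1.


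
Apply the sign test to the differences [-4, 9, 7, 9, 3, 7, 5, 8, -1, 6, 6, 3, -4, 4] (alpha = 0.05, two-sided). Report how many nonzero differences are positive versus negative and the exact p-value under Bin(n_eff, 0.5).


Step 1: Discard zero differences. Original n = 14; n_eff = number of nonzero differences = 14.
Nonzero differences (with sign): -4, +9, +7, +9, +3, +7, +5, +8, -1, +6, +6, +3, -4, +4
Step 2: Count signs: positive = 11, negative = 3.
Step 3: Under H0: P(positive) = 0.5, so the number of positives S ~ Bin(14, 0.5).
Step 4: Two-sided exact p-value = sum of Bin(14,0.5) probabilities at or below the observed probability = 0.057373.
Step 5: alpha = 0.05. fail to reject H0.

n_eff = 14, pos = 11, neg = 3, p = 0.057373, fail to reject H0.


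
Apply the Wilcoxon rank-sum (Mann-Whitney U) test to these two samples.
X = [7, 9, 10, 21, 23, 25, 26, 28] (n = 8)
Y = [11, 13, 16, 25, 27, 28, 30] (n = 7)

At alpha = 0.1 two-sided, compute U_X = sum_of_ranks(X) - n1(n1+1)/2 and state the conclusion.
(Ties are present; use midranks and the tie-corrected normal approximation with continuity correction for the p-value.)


Step 1: Combine and sort all 15 observations; assign midranks.
sorted (value, group): (7,X), (9,X), (10,X), (11,Y), (13,Y), (16,Y), (21,X), (23,X), (25,X), (25,Y), (26,X), (27,Y), (28,X), (28,Y), (30,Y)
ranks: 7->1, 9->2, 10->3, 11->4, 13->5, 16->6, 21->7, 23->8, 25->9.5, 25->9.5, 26->11, 27->12, 28->13.5, 28->13.5, 30->15
Step 2: Rank sum for X: R1 = 1 + 2 + 3 + 7 + 8 + 9.5 + 11 + 13.5 = 55.
Step 3: U_X = R1 - n1(n1+1)/2 = 55 - 8*9/2 = 55 - 36 = 19.
       U_Y = n1*n2 - U_X = 56 - 19 = 37.
Step 4: Ties are present, so use the tie-corrected normal approximation (with continuity correction) for the p-value.
Step 5: p-value = 0.324405; compare to alpha = 0.1. fail to reject H0.

U_X = 19, p = 0.324405, fail to reject H0 at alpha = 0.1.


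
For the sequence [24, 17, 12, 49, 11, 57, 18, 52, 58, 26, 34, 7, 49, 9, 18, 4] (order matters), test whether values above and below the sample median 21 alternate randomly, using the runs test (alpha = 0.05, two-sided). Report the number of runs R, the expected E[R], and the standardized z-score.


Step 1: Compute median = 21; label A = above, B = below.
Labels in order: ABBABABAAAABABBB  (n_A = 8, n_B = 8)
Step 2: Count runs R = 10.
Step 3: Under H0 (random ordering), E[R] = 2*n_A*n_B/(n_A+n_B) + 1 = 2*8*8/16 + 1 = 9.0000.
        Var[R] = 2*n_A*n_B*(2*n_A*n_B - n_A - n_B) / ((n_A+n_B)^2 * (n_A+n_B-1)) = 14336/3840 = 3.7333.
        SD[R] = 1.9322.
Step 4: Continuity-corrected z = (R - 0.5 - E[R]) / SD[R] = (10 - 0.5 - 9.0000) / 1.9322 = 0.2588.
Step 5: Two-sided p-value via normal approximation = 2*(1 - Phi(|z|)) = 0.795809.
Step 6: alpha = 0.05. fail to reject H0.

R = 10, z = 0.2588, p = 0.795809, fail to reject H0.


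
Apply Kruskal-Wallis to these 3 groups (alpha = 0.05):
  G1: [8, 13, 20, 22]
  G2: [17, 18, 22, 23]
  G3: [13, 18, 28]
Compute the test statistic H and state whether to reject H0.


Step 1: Combine all N = 11 observations and assign midranks.
sorted (value, group, rank): (8,G1,1), (13,G1,2.5), (13,G3,2.5), (17,G2,4), (18,G2,5.5), (18,G3,5.5), (20,G1,7), (22,G1,8.5), (22,G2,8.5), (23,G2,10), (28,G3,11)
Step 2: Sum ranks within each group.
R_1 = 19 (n_1 = 4)
R_2 = 28 (n_2 = 4)
R_3 = 19 (n_3 = 3)
Step 3: H = 12/(N(N+1)) * sum(R_i^2/n_i) - 3(N+1)
     = 12/(11*12) * (19^2/4 + 28^2/4 + 19^2/3) - 3*12
     = 0.090909 * 406.583 - 36
     = 0.962121.
Step 4: Ties present; correction factor C = 1 - 18/(11^3 - 11) = 0.986364. Corrected H = 0.962121 / 0.986364 = 0.975422.
Step 5: Under H0, H ~ chi^2(2); p-value = 0.614030.
Step 6: alpha = 0.05. fail to reject H0.

H = 0.9754, df = 2, p = 0.614030, fail to reject H0.


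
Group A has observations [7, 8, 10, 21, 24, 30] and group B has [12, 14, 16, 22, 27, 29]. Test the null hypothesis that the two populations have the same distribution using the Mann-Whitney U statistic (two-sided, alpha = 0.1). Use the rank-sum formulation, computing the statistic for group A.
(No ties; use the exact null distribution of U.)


Step 1: Combine and sort all 12 observations; assign midranks.
sorted (value, group): (7,X), (8,X), (10,X), (12,Y), (14,Y), (16,Y), (21,X), (22,Y), (24,X), (27,Y), (29,Y), (30,X)
ranks: 7->1, 8->2, 10->3, 12->4, 14->5, 16->6, 21->7, 22->8, 24->9, 27->10, 29->11, 30->12
Step 2: Rank sum for X: R1 = 1 + 2 + 3 + 7 + 9 + 12 = 34.
Step 3: U_X = R1 - n1(n1+1)/2 = 34 - 6*7/2 = 34 - 21 = 13.
       U_Y = n1*n2 - U_X = 36 - 13 = 23.
Step 4: No ties, so the exact null distribution of U (based on enumerating the C(12,6) = 924 equally likely rank assignments) gives the two-sided p-value.
Step 5: p-value = 0.484848; compare to alpha = 0.1. fail to reject H0.

U_X = 13, p = 0.484848, fail to reject H0 at alpha = 0.1.


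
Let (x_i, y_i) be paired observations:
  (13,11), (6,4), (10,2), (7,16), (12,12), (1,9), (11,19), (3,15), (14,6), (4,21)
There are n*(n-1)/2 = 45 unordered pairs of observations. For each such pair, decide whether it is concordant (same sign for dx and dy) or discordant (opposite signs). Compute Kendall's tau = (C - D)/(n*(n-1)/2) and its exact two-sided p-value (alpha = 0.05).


Step 1: Enumerate the 45 unordered pairs (i,j) with i<j and classify each by sign(x_j-x_i) * sign(y_j-y_i).
  (1,2):dx=-7,dy=-7->C; (1,3):dx=-3,dy=-9->C; (1,4):dx=-6,dy=+5->D; (1,5):dx=-1,dy=+1->D
  (1,6):dx=-12,dy=-2->C; (1,7):dx=-2,dy=+8->D; (1,8):dx=-10,dy=+4->D; (1,9):dx=+1,dy=-5->D
  (1,10):dx=-9,dy=+10->D; (2,3):dx=+4,dy=-2->D; (2,4):dx=+1,dy=+12->C; (2,5):dx=+6,dy=+8->C
  (2,6):dx=-5,dy=+5->D; (2,7):dx=+5,dy=+15->C; (2,8):dx=-3,dy=+11->D; (2,9):dx=+8,dy=+2->C
  (2,10):dx=-2,dy=+17->D; (3,4):dx=-3,dy=+14->D; (3,5):dx=+2,dy=+10->C; (3,6):dx=-9,dy=+7->D
  (3,7):dx=+1,dy=+17->C; (3,8):dx=-7,dy=+13->D; (3,9):dx=+4,dy=+4->C; (3,10):dx=-6,dy=+19->D
  (4,5):dx=+5,dy=-4->D; (4,6):dx=-6,dy=-7->C; (4,7):dx=+4,dy=+3->C; (4,8):dx=-4,dy=-1->C
  (4,9):dx=+7,dy=-10->D; (4,10):dx=-3,dy=+5->D; (5,6):dx=-11,dy=-3->C; (5,7):dx=-1,dy=+7->D
  (5,8):dx=-9,dy=+3->D; (5,9):dx=+2,dy=-6->D; (5,10):dx=-8,dy=+9->D; (6,7):dx=+10,dy=+10->C
  (6,8):dx=+2,dy=+6->C; (6,9):dx=+13,dy=-3->D; (6,10):dx=+3,dy=+12->C; (7,8):dx=-8,dy=-4->C
  (7,9):dx=+3,dy=-13->D; (7,10):dx=-7,dy=+2->D; (8,9):dx=+11,dy=-9->D; (8,10):dx=+1,dy=+6->C
  (9,10):dx=-10,dy=+15->D
Step 2: C = 19, D = 26, total pairs = 45.
Step 3: tau = (C - D)/(n(n-1)/2) = (19 - 26)/45 = -0.155556.
Step 4: Exact two-sided p-value (enumerate n! = 3628800 permutations of y under H0): p = 0.600654.
Step 5: alpha = 0.05. fail to reject H0.

tau_b = -0.1556 (C=19, D=26), p = 0.600654, fail to reject H0.


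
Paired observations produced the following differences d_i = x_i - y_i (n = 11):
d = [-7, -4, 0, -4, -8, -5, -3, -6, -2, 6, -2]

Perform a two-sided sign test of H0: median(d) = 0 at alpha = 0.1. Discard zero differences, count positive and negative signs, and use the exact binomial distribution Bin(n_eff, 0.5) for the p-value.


Step 1: Discard zero differences. Original n = 11; n_eff = number of nonzero differences = 10.
Nonzero differences (with sign): -7, -4, -4, -8, -5, -3, -6, -2, +6, -2
Step 2: Count signs: positive = 1, negative = 9.
Step 3: Under H0: P(positive) = 0.5, so the number of positives S ~ Bin(10, 0.5).
Step 4: Two-sided exact p-value = sum of Bin(10,0.5) probabilities at or below the observed probability = 0.021484.
Step 5: alpha = 0.1. reject H0.

n_eff = 10, pos = 1, neg = 9, p = 0.021484, reject H0.


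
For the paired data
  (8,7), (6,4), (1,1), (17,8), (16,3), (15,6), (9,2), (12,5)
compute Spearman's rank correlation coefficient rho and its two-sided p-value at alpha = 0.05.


Step 1: Rank x and y separately (midranks; no ties here).
rank(x): 8->3, 6->2, 1->1, 17->8, 16->7, 15->6, 9->4, 12->5
rank(y): 7->7, 4->4, 1->1, 8->8, 3->3, 6->6, 2->2, 5->5
Step 2: d_i = R_x(i) - R_y(i); compute d_i^2.
  (3-7)^2=16, (2-4)^2=4, (1-1)^2=0, (8-8)^2=0, (7-3)^2=16, (6-6)^2=0, (4-2)^2=4, (5-5)^2=0
sum(d^2) = 40.
Step 3: rho = 1 - 6*40 / (8*(8^2 - 1)) = 1 - 240/504 = 0.523810.
Step 4: Under H0, t = rho * sqrt((n-2)/(1-rho^2)) = 1.5062 ~ t(6).
Step 5: Two-sided p-value from the t-distribution with 6 df = 0.182721.
Step 6: alpha = 0.05. fail to reject H0.

rho = 0.5238, p = 0.182721, fail to reject H0 at alpha = 0.05.


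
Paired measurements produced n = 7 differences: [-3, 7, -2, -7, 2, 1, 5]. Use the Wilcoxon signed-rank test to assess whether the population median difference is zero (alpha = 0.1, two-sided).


Step 1: Drop any zero differences (none here) and take |d_i|.
|d| = [3, 7, 2, 7, 2, 1, 5]
Step 2: Midrank |d_i| (ties get averaged ranks).
ranks: |3|->4, |7|->6.5, |2|->2.5, |7|->6.5, |2|->2.5, |1|->1, |5|->5
Step 3: Attach original signs; sum ranks with positive sign and with negative sign.
W+ = 6.5 + 2.5 + 1 + 5 = 15
W- = 4 + 2.5 + 6.5 = 13
(Check: W+ + W- = 28 should equal n(n+1)/2 = 28.)
Step 4: Test statistic W = min(W+, W-) = 13.
Step 5: Ties in |d|, so use the tie-corrected normal approximation.
        E[W] = n(n+1)/4 = 7*8/4 = 14.
        Tie groups: |d|=2 (t=2), |d|=7 (t=2); sum(t^3 - t) = 12.
        Var[W] = n(n+1)(2n+1)/24 - sum(t^3-t)/48 = 840/24 - 12/48 = 34.75.
        z = (W - E[W]) / sqrt(Var[W]) = (13 - 14) / 5.8949 = -0.1696.
        Two-sided p = 2*Phi(z) = 0.865295.
Step 6: alpha = 0.1. fail to reject H0.

W+ = 15, W- = 13, W = min = 13, p = 0.865295, fail to reject H0.


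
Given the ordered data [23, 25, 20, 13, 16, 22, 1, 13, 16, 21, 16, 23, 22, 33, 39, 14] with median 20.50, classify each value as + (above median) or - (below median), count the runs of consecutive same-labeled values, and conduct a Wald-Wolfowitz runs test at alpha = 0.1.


Step 1: Compute median = 20.50; label A = above, B = below.
Labels in order: AABBBABBBABAAAAB  (n_A = 8, n_B = 8)
Step 2: Count runs R = 8.
Step 3: Under H0 (random ordering), E[R] = 2*n_A*n_B/(n_A+n_B) + 1 = 2*8*8/16 + 1 = 9.0000.
        Var[R] = 2*n_A*n_B*(2*n_A*n_B - n_A - n_B) / ((n_A+n_B)^2 * (n_A+n_B-1)) = 14336/3840 = 3.7333.
        SD[R] = 1.9322.
Step 4: Continuity-corrected z = (R + 0.5 - E[R]) / SD[R] = (8 + 0.5 - 9.0000) / 1.9322 = -0.2588.
Step 5: Two-sided p-value via normal approximation = 2*(1 - Phi(|z|)) = 0.795809.
Step 6: alpha = 0.1. fail to reject H0.

R = 8, z = -0.2588, p = 0.795809, fail to reject H0.


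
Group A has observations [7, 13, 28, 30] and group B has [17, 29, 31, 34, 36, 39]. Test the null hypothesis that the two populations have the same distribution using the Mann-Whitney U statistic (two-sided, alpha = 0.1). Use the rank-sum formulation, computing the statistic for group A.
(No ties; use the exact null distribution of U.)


Step 1: Combine and sort all 10 observations; assign midranks.
sorted (value, group): (7,X), (13,X), (17,Y), (28,X), (29,Y), (30,X), (31,Y), (34,Y), (36,Y), (39,Y)
ranks: 7->1, 13->2, 17->3, 28->4, 29->5, 30->6, 31->7, 34->8, 36->9, 39->10
Step 2: Rank sum for X: R1 = 1 + 2 + 4 + 6 = 13.
Step 3: U_X = R1 - n1(n1+1)/2 = 13 - 4*5/2 = 13 - 10 = 3.
       U_Y = n1*n2 - U_X = 24 - 3 = 21.
Step 4: No ties, so the exact null distribution of U (based on enumerating the C(10,4) = 210 equally likely rank assignments) gives the two-sided p-value.
Step 5: p-value = 0.066667; compare to alpha = 0.1. reject H0.

U_X = 3, p = 0.066667, reject H0 at alpha = 0.1.


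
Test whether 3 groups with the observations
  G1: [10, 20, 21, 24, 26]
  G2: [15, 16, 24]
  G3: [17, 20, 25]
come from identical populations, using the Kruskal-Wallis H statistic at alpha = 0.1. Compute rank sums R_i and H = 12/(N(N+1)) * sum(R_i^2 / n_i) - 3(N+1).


Step 1: Combine all N = 11 observations and assign midranks.
sorted (value, group, rank): (10,G1,1), (15,G2,2), (16,G2,3), (17,G3,4), (20,G1,5.5), (20,G3,5.5), (21,G1,7), (24,G1,8.5), (24,G2,8.5), (25,G3,10), (26,G1,11)
Step 2: Sum ranks within each group.
R_1 = 33 (n_1 = 5)
R_2 = 13.5 (n_2 = 3)
R_3 = 19.5 (n_3 = 3)
Step 3: H = 12/(N(N+1)) * sum(R_i^2/n_i) - 3(N+1)
     = 12/(11*12) * (33^2/5 + 13.5^2/3 + 19.5^2/3) - 3*12
     = 0.090909 * 405.3 - 36
     = 0.845455.
Step 4: Ties present; correction factor C = 1 - 12/(11^3 - 11) = 0.990909. Corrected H = 0.845455 / 0.990909 = 0.853211.
Step 5: Under H0, H ~ chi^2(2); p-value = 0.652721.
Step 6: alpha = 0.1. fail to reject H0.

H = 0.8532, df = 2, p = 0.652721, fail to reject H0.


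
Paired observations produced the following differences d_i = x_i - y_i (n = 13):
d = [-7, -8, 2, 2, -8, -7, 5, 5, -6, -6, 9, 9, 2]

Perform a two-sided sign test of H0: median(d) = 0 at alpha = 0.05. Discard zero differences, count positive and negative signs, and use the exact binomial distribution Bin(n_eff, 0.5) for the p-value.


Step 1: Discard zero differences. Original n = 13; n_eff = number of nonzero differences = 13.
Nonzero differences (with sign): -7, -8, +2, +2, -8, -7, +5, +5, -6, -6, +9, +9, +2
Step 2: Count signs: positive = 7, negative = 6.
Step 3: Under H0: P(positive) = 0.5, so the number of positives S ~ Bin(13, 0.5).
Step 4: Two-sided exact p-value = sum of Bin(13,0.5) probabilities at or below the observed probability = 1.000000.
Step 5: alpha = 0.05. fail to reject H0.

n_eff = 13, pos = 7, neg = 6, p = 1.000000, fail to reject H0.


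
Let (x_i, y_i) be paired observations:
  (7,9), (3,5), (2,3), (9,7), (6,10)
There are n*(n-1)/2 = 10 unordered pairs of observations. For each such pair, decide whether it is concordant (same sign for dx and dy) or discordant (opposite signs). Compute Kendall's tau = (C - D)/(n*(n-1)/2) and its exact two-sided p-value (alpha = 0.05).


Step 1: Enumerate the 10 unordered pairs (i,j) with i<j and classify each by sign(x_j-x_i) * sign(y_j-y_i).
  (1,2):dx=-4,dy=-4->C; (1,3):dx=-5,dy=-6->C; (1,4):dx=+2,dy=-2->D; (1,5):dx=-1,dy=+1->D
  (2,3):dx=-1,dy=-2->C; (2,4):dx=+6,dy=+2->C; (2,5):dx=+3,dy=+5->C; (3,4):dx=+7,dy=+4->C
  (3,5):dx=+4,dy=+7->C; (4,5):dx=-3,dy=+3->D
Step 2: C = 7, D = 3, total pairs = 10.
Step 3: tau = (C - D)/(n(n-1)/2) = (7 - 3)/10 = 0.400000.
Step 4: Exact two-sided p-value (enumerate n! = 120 permutations of y under H0): p = 0.483333.
Step 5: alpha = 0.05. fail to reject H0.

tau_b = 0.4000 (C=7, D=3), p = 0.483333, fail to reject H0.


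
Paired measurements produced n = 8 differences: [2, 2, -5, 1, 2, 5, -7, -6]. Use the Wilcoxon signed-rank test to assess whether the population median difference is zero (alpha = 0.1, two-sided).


Step 1: Drop any zero differences (none here) and take |d_i|.
|d| = [2, 2, 5, 1, 2, 5, 7, 6]
Step 2: Midrank |d_i| (ties get averaged ranks).
ranks: |2|->3, |2|->3, |5|->5.5, |1|->1, |2|->3, |5|->5.5, |7|->8, |6|->7
Step 3: Attach original signs; sum ranks with positive sign and with negative sign.
W+ = 3 + 3 + 1 + 3 + 5.5 = 15.5
W- = 5.5 + 8 + 7 = 20.5
(Check: W+ + W- = 36 should equal n(n+1)/2 = 36.)
Step 4: Test statistic W = min(W+, W-) = 15.5.
Step 5: Ties in |d|, so use the tie-corrected normal approximation.
        E[W] = n(n+1)/4 = 8*9/4 = 18.
        Tie groups: |d|=2 (t=3), |d|=5 (t=2); sum(t^3 - t) = 30.
        Var[W] = n(n+1)(2n+1)/24 - sum(t^3-t)/48 = 1224/24 - 30/48 = 50.375.
        z = (W - E[W]) / sqrt(Var[W]) = (15.5 - 18) / 7.0975 = -0.3522.
        Two-sided p = 2*Phi(z) = 0.724662.
Step 6: alpha = 0.1. fail to reject H0.

W+ = 15.5, W- = 20.5, W = min = 15.5, p = 0.724662, fail to reject H0.


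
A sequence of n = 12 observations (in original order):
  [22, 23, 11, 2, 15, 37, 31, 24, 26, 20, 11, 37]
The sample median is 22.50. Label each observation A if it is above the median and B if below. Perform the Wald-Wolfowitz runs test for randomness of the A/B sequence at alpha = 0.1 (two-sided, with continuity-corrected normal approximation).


Step 1: Compute median = 22.50; label A = above, B = below.
Labels in order: BABBBAAAABBA  (n_A = 6, n_B = 6)
Step 2: Count runs R = 6.
Step 3: Under H0 (random ordering), E[R] = 2*n_A*n_B/(n_A+n_B) + 1 = 2*6*6/12 + 1 = 7.0000.
        Var[R] = 2*n_A*n_B*(2*n_A*n_B - n_A - n_B) / ((n_A+n_B)^2 * (n_A+n_B-1)) = 4320/1584 = 2.7273.
        SD[R] = 1.6514.
Step 4: Continuity-corrected z = (R + 0.5 - E[R]) / SD[R] = (6 + 0.5 - 7.0000) / 1.6514 = -0.3028.
Step 5: Two-sided p-value via normal approximation = 2*(1 - Phi(|z|)) = 0.762069.
Step 6: alpha = 0.1. fail to reject H0.

R = 6, z = -0.3028, p = 0.762069, fail to reject H0.


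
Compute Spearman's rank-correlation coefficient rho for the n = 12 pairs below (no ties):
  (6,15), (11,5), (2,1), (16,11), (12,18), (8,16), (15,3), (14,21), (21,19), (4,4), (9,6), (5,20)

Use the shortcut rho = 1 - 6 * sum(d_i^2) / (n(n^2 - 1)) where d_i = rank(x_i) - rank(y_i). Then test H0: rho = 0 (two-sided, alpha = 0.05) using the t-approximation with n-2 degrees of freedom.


Step 1: Rank x and y separately (midranks; no ties here).
rank(x): 6->4, 11->7, 2->1, 16->11, 12->8, 8->5, 15->10, 14->9, 21->12, 4->2, 9->6, 5->3
rank(y): 15->7, 5->4, 1->1, 11->6, 18->9, 16->8, 3->2, 21->12, 19->10, 4->3, 6->5, 20->11
Step 2: d_i = R_x(i) - R_y(i); compute d_i^2.
  (4-7)^2=9, (7-4)^2=9, (1-1)^2=0, (11-6)^2=25, (8-9)^2=1, (5-8)^2=9, (10-2)^2=64, (9-12)^2=9, (12-10)^2=4, (2-3)^2=1, (6-5)^2=1, (3-11)^2=64
sum(d^2) = 196.
Step 3: rho = 1 - 6*196 / (12*(12^2 - 1)) = 1 - 1176/1716 = 0.314685.
Step 4: Under H0, t = rho * sqrt((n-2)/(1-rho^2)) = 1.0484 ~ t(10).
Step 5: Two-sided p-value from the t-distribution with 10 df = 0.319139.
Step 6: alpha = 0.05. fail to reject H0.

rho = 0.3147, p = 0.319139, fail to reject H0 at alpha = 0.05.


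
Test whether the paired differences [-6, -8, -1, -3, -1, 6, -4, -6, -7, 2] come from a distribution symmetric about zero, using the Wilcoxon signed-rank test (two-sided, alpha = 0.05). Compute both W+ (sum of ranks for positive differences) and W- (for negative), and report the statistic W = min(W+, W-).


Step 1: Drop any zero differences (none here) and take |d_i|.
|d| = [6, 8, 1, 3, 1, 6, 4, 6, 7, 2]
Step 2: Midrank |d_i| (ties get averaged ranks).
ranks: |6|->7, |8|->10, |1|->1.5, |3|->4, |1|->1.5, |6|->7, |4|->5, |6|->7, |7|->9, |2|->3
Step 3: Attach original signs; sum ranks with positive sign and with negative sign.
W+ = 7 + 3 = 10
W- = 7 + 10 + 1.5 + 4 + 1.5 + 5 + 7 + 9 = 45
(Check: W+ + W- = 55 should equal n(n+1)/2 = 55.)
Step 4: Test statistic W = min(W+, W-) = 10.
Step 5: Ties in |d|, so use the tie-corrected normal approximation.
        E[W] = n(n+1)/4 = 10*11/4 = 27.5.
        Tie groups: |d|=1 (t=2), |d|=6 (t=3); sum(t^3 - t) = 30.
        Var[W] = n(n+1)(2n+1)/24 - sum(t^3-t)/48 = 2310/24 - 30/48 = 95.625.
        z = (W - E[W]) / sqrt(Var[W]) = (10 - 27.5) / 9.7788 = -1.7896.
        Two-sided p = 2*Phi(z) = 0.073521.
Step 6: alpha = 0.05. fail to reject H0.

W+ = 10, W- = 45, W = min = 10, p = 0.073521, fail to reject H0.


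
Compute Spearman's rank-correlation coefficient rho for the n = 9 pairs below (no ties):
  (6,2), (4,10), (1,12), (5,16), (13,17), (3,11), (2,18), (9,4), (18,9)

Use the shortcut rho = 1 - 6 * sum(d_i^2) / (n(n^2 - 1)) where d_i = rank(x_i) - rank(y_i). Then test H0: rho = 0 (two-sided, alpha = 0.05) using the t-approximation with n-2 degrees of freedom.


Step 1: Rank x and y separately (midranks; no ties here).
rank(x): 6->6, 4->4, 1->1, 5->5, 13->8, 3->3, 2->2, 9->7, 18->9
rank(y): 2->1, 10->4, 12->6, 16->7, 17->8, 11->5, 18->9, 4->2, 9->3
Step 2: d_i = R_x(i) - R_y(i); compute d_i^2.
  (6-1)^2=25, (4-4)^2=0, (1-6)^2=25, (5-7)^2=4, (8-8)^2=0, (3-5)^2=4, (2-9)^2=49, (7-2)^2=25, (9-3)^2=36
sum(d^2) = 168.
Step 3: rho = 1 - 6*168 / (9*(9^2 - 1)) = 1 - 1008/720 = -0.400000.
Step 4: Under H0, t = rho * sqrt((n-2)/(1-rho^2)) = -1.1547 ~ t(7).
Step 5: Two-sided p-value from the t-distribution with 7 df = 0.286105.
Step 6: alpha = 0.05. fail to reject H0.

rho = -0.4000, p = 0.286105, fail to reject H0 at alpha = 0.05.


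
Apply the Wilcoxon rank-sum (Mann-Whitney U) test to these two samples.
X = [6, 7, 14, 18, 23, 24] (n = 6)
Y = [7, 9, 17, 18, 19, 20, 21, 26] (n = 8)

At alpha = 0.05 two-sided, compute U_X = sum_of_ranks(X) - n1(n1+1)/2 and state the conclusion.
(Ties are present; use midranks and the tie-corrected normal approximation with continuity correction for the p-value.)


Step 1: Combine and sort all 14 observations; assign midranks.
sorted (value, group): (6,X), (7,X), (7,Y), (9,Y), (14,X), (17,Y), (18,X), (18,Y), (19,Y), (20,Y), (21,Y), (23,X), (24,X), (26,Y)
ranks: 6->1, 7->2.5, 7->2.5, 9->4, 14->5, 17->6, 18->7.5, 18->7.5, 19->9, 20->10, 21->11, 23->12, 24->13, 26->14
Step 2: Rank sum for X: R1 = 1 + 2.5 + 5 + 7.5 + 12 + 13 = 41.
Step 3: U_X = R1 - n1(n1+1)/2 = 41 - 6*7/2 = 41 - 21 = 20.
       U_Y = n1*n2 - U_X = 48 - 20 = 28.
Step 4: Ties are present, so use the tie-corrected normal approximation (with continuity correction) for the p-value.
Step 5: p-value = 0.650661; compare to alpha = 0.05. fail to reject H0.

U_X = 20, p = 0.650661, fail to reject H0 at alpha = 0.05.


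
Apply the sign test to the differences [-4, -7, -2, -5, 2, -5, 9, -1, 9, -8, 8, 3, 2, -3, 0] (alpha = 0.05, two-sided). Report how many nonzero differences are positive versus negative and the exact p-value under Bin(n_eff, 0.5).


Step 1: Discard zero differences. Original n = 15; n_eff = number of nonzero differences = 14.
Nonzero differences (with sign): -4, -7, -2, -5, +2, -5, +9, -1, +9, -8, +8, +3, +2, -3
Step 2: Count signs: positive = 6, negative = 8.
Step 3: Under H0: P(positive) = 0.5, so the number of positives S ~ Bin(14, 0.5).
Step 4: Two-sided exact p-value = sum of Bin(14,0.5) probabilities at or below the observed probability = 0.790527.
Step 5: alpha = 0.05. fail to reject H0.

n_eff = 14, pos = 6, neg = 8, p = 0.790527, fail to reject H0.


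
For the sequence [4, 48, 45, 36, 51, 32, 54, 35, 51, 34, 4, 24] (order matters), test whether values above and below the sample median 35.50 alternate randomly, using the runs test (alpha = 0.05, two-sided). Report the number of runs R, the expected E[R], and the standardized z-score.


Step 1: Compute median = 35.50; label A = above, B = below.
Labels in order: BAAAABABABBB  (n_A = 6, n_B = 6)
Step 2: Count runs R = 7.
Step 3: Under H0 (random ordering), E[R] = 2*n_A*n_B/(n_A+n_B) + 1 = 2*6*6/12 + 1 = 7.0000.
        Var[R] = 2*n_A*n_B*(2*n_A*n_B - n_A - n_B) / ((n_A+n_B)^2 * (n_A+n_B-1)) = 4320/1584 = 2.7273.
        SD[R] = 1.6514.
Step 4: R = E[R], so z = 0 with no continuity correction.
Step 5: Two-sided p-value via normal approximation = 2*(1 - Phi(|z|)) = 1.000000.
Step 6: alpha = 0.05. fail to reject H0.

R = 7, z = 0.0000, p = 1.000000, fail to reject H0.


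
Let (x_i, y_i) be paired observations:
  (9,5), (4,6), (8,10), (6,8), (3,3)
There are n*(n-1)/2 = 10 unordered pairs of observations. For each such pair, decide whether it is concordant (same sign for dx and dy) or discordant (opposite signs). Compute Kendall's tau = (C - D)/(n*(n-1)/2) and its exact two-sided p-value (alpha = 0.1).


Step 1: Enumerate the 10 unordered pairs (i,j) with i<j and classify each by sign(x_j-x_i) * sign(y_j-y_i).
  (1,2):dx=-5,dy=+1->D; (1,3):dx=-1,dy=+5->D; (1,4):dx=-3,dy=+3->D; (1,5):dx=-6,dy=-2->C
  (2,3):dx=+4,dy=+4->C; (2,4):dx=+2,dy=+2->C; (2,5):dx=-1,dy=-3->C; (3,4):dx=-2,dy=-2->C
  (3,5):dx=-5,dy=-7->C; (4,5):dx=-3,dy=-5->C
Step 2: C = 7, D = 3, total pairs = 10.
Step 3: tau = (C - D)/(n(n-1)/2) = (7 - 3)/10 = 0.400000.
Step 4: Exact two-sided p-value (enumerate n! = 120 permutations of y under H0): p = 0.483333.
Step 5: alpha = 0.1. fail to reject H0.

tau_b = 0.4000 (C=7, D=3), p = 0.483333, fail to reject H0.


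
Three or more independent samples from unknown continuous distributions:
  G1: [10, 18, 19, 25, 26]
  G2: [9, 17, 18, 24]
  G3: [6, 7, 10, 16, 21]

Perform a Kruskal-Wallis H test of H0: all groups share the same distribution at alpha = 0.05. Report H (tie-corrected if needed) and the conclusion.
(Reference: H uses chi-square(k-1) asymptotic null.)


Step 1: Combine all N = 14 observations and assign midranks.
sorted (value, group, rank): (6,G3,1), (7,G3,2), (9,G2,3), (10,G1,4.5), (10,G3,4.5), (16,G3,6), (17,G2,7), (18,G1,8.5), (18,G2,8.5), (19,G1,10), (21,G3,11), (24,G2,12), (25,G1,13), (26,G1,14)
Step 2: Sum ranks within each group.
R_1 = 50 (n_1 = 5)
R_2 = 30.5 (n_2 = 4)
R_3 = 24.5 (n_3 = 5)
Step 3: H = 12/(N(N+1)) * sum(R_i^2/n_i) - 3(N+1)
     = 12/(14*15) * (50^2/5 + 30.5^2/4 + 24.5^2/5) - 3*15
     = 0.057143 * 852.612 - 45
     = 3.720714.
Step 4: Ties present; correction factor C = 1 - 12/(14^3 - 14) = 0.995604. Corrected H = 3.720714 / 0.995604 = 3.737141.
Step 5: Under H0, H ~ chi^2(2); p-value = 0.154344.
Step 6: alpha = 0.05. fail to reject H0.

H = 3.7371, df = 2, p = 0.154344, fail to reject H0.


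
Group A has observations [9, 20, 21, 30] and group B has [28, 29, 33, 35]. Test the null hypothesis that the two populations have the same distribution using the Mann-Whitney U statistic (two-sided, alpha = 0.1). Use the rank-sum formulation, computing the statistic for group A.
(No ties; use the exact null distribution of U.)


Step 1: Combine and sort all 8 observations; assign midranks.
sorted (value, group): (9,X), (20,X), (21,X), (28,Y), (29,Y), (30,X), (33,Y), (35,Y)
ranks: 9->1, 20->2, 21->3, 28->4, 29->5, 30->6, 33->7, 35->8
Step 2: Rank sum for X: R1 = 1 + 2 + 3 + 6 = 12.
Step 3: U_X = R1 - n1(n1+1)/2 = 12 - 4*5/2 = 12 - 10 = 2.
       U_Y = n1*n2 - U_X = 16 - 2 = 14.
Step 4: No ties, so the exact null distribution of U (based on enumerating the C(8,4) = 70 equally likely rank assignments) gives the two-sided p-value.
Step 5: p-value = 0.114286; compare to alpha = 0.1. fail to reject H0.

U_X = 2, p = 0.114286, fail to reject H0 at alpha = 0.1.


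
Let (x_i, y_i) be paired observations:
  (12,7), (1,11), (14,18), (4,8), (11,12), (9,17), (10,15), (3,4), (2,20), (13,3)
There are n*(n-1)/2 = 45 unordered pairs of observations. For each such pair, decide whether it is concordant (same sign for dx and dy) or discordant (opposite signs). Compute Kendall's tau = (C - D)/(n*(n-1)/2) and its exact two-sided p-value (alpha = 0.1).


Step 1: Enumerate the 45 unordered pairs (i,j) with i<j and classify each by sign(x_j-x_i) * sign(y_j-y_i).
  (1,2):dx=-11,dy=+4->D; (1,3):dx=+2,dy=+11->C; (1,4):dx=-8,dy=+1->D; (1,5):dx=-1,dy=+5->D
  (1,6):dx=-3,dy=+10->D; (1,7):dx=-2,dy=+8->D; (1,8):dx=-9,dy=-3->C; (1,9):dx=-10,dy=+13->D
  (1,10):dx=+1,dy=-4->D; (2,3):dx=+13,dy=+7->C; (2,4):dx=+3,dy=-3->D; (2,5):dx=+10,dy=+1->C
  (2,6):dx=+8,dy=+6->C; (2,7):dx=+9,dy=+4->C; (2,8):dx=+2,dy=-7->D; (2,9):dx=+1,dy=+9->C
  (2,10):dx=+12,dy=-8->D; (3,4):dx=-10,dy=-10->C; (3,5):dx=-3,dy=-6->C; (3,6):dx=-5,dy=-1->C
  (3,7):dx=-4,dy=-3->C; (3,8):dx=-11,dy=-14->C; (3,9):dx=-12,dy=+2->D; (3,10):dx=-1,dy=-15->C
  (4,5):dx=+7,dy=+4->C; (4,6):dx=+5,dy=+9->C; (4,7):dx=+6,dy=+7->C; (4,8):dx=-1,dy=-4->C
  (4,9):dx=-2,dy=+12->D; (4,10):dx=+9,dy=-5->D; (5,6):dx=-2,dy=+5->D; (5,7):dx=-1,dy=+3->D
  (5,8):dx=-8,dy=-8->C; (5,9):dx=-9,dy=+8->D; (5,10):dx=+2,dy=-9->D; (6,7):dx=+1,dy=-2->D
  (6,8):dx=-6,dy=-13->C; (6,9):dx=-7,dy=+3->D; (6,10):dx=+4,dy=-14->D; (7,8):dx=-7,dy=-11->C
  (7,9):dx=-8,dy=+5->D; (7,10):dx=+3,dy=-12->D; (8,9):dx=-1,dy=+16->D; (8,10):dx=+10,dy=-1->D
  (9,10):dx=+11,dy=-17->D
Step 2: C = 20, D = 25, total pairs = 45.
Step 3: tau = (C - D)/(n(n-1)/2) = (20 - 25)/45 = -0.111111.
Step 4: Exact two-sided p-value (enumerate n! = 3628800 permutations of y under H0): p = 0.727490.
Step 5: alpha = 0.1. fail to reject H0.

tau_b = -0.1111 (C=20, D=25), p = 0.727490, fail to reject H0.


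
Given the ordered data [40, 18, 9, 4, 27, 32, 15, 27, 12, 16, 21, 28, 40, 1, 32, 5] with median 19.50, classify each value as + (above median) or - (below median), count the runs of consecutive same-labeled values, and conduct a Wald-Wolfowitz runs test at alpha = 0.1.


Step 1: Compute median = 19.50; label A = above, B = below.
Labels in order: ABBBAABABBAAABAB  (n_A = 8, n_B = 8)
Step 2: Count runs R = 10.
Step 3: Under H0 (random ordering), E[R] = 2*n_A*n_B/(n_A+n_B) + 1 = 2*8*8/16 + 1 = 9.0000.
        Var[R] = 2*n_A*n_B*(2*n_A*n_B - n_A - n_B) / ((n_A+n_B)^2 * (n_A+n_B-1)) = 14336/3840 = 3.7333.
        SD[R] = 1.9322.
Step 4: Continuity-corrected z = (R - 0.5 - E[R]) / SD[R] = (10 - 0.5 - 9.0000) / 1.9322 = 0.2588.
Step 5: Two-sided p-value via normal approximation = 2*(1 - Phi(|z|)) = 0.795809.
Step 6: alpha = 0.1. fail to reject H0.

R = 10, z = 0.2588, p = 0.795809, fail to reject H0.


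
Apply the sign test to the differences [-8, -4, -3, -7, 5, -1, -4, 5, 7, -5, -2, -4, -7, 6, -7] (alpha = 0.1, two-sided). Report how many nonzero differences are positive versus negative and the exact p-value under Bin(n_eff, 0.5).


Step 1: Discard zero differences. Original n = 15; n_eff = number of nonzero differences = 15.
Nonzero differences (with sign): -8, -4, -3, -7, +5, -1, -4, +5, +7, -5, -2, -4, -7, +6, -7
Step 2: Count signs: positive = 4, negative = 11.
Step 3: Under H0: P(positive) = 0.5, so the number of positives S ~ Bin(15, 0.5).
Step 4: Two-sided exact p-value = sum of Bin(15,0.5) probabilities at or below the observed probability = 0.118469.
Step 5: alpha = 0.1. fail to reject H0.

n_eff = 15, pos = 4, neg = 11, p = 0.118469, fail to reject H0.


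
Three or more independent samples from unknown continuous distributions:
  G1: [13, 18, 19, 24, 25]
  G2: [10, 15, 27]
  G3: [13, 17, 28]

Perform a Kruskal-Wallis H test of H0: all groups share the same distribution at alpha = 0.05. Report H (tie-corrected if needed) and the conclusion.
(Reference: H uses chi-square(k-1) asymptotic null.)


Step 1: Combine all N = 11 observations and assign midranks.
sorted (value, group, rank): (10,G2,1), (13,G1,2.5), (13,G3,2.5), (15,G2,4), (17,G3,5), (18,G1,6), (19,G1,7), (24,G1,8), (25,G1,9), (27,G2,10), (28,G3,11)
Step 2: Sum ranks within each group.
R_1 = 32.5 (n_1 = 5)
R_2 = 15 (n_2 = 3)
R_3 = 18.5 (n_3 = 3)
Step 3: H = 12/(N(N+1)) * sum(R_i^2/n_i) - 3(N+1)
     = 12/(11*12) * (32.5^2/5 + 15^2/3 + 18.5^2/3) - 3*12
     = 0.090909 * 400.333 - 36
     = 0.393939.
Step 4: Ties present; correction factor C = 1 - 6/(11^3 - 11) = 0.995455. Corrected H = 0.393939 / 0.995455 = 0.395738.
Step 5: Under H0, H ~ chi^2(2); p-value = 0.820477.
Step 6: alpha = 0.05. fail to reject H0.

H = 0.3957, df = 2, p = 0.820477, fail to reject H0.
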